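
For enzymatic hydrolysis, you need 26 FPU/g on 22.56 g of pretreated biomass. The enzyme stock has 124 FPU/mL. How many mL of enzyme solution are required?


V = dosage * m_sub / activity
V = 26 * 22.56 / 124
V = 4.7303 mL

4.7303 mL


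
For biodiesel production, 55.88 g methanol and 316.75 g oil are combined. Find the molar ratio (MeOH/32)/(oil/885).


Molar ratio = n_MeOH / n_oil = (MeOH/32) / (oil/885) = (MeOH * 885) / (32 * oil)
= (55.88 * 885) / (32 * 316.75)
= 4.8790

4.8790


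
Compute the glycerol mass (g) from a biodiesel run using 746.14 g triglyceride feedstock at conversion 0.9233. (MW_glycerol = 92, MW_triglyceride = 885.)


glycerol = oil * conv * (92/885)
= 746.14 * 0.9233 * 92 / 885
= 71.6156 g

71.6156 g


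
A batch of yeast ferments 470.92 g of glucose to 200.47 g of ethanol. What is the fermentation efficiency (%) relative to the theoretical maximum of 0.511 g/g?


Fermentation efficiency = (actual / (0.511 * glucose)) * 100
= (200.47 / (0.511 * 470.92)) * 100
= 83.3070%

83.3070%


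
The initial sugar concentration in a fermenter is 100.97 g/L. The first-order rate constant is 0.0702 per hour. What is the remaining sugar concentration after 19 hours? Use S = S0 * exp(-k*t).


S = S0 * exp(-k * t)
S = 100.97 * exp(-0.0702 * 19)
S = 26.6030 g/L

26.6030 g/L


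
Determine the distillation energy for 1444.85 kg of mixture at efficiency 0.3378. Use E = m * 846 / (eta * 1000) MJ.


E = m * 846 / (eta * 1000)
= 1444.85 * 846 / (0.3378 * 1000)
= 3618.5409 MJ

3618.5409 MJ


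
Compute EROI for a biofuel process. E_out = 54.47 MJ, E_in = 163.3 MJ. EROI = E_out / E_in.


EROI = E_out / E_in
= 54.47 / 163.3
= 0.3336

0.3336


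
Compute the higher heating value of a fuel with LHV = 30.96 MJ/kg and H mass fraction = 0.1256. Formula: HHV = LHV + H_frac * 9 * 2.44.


HHV = LHV + H_frac * 9 * 2.44
= 30.96 + 0.1256 * 9 * 2.44
= 33.7182 MJ/kg

33.7182 MJ/kg


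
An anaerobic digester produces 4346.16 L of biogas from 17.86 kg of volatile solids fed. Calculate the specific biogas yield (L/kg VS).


Y = V / VS
= 4346.16 / 17.86
= 243.3460 L/kg VS

243.3460 L/kg VS


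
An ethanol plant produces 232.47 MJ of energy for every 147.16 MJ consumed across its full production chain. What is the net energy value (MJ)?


NEV = E_out - E_in
= 232.47 - 147.16
= 85.3100 MJ

85.3100 MJ


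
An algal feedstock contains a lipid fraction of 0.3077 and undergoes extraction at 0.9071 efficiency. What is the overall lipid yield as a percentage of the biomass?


Y = lipid_content * extraction_eff * 100
= 0.3077 * 0.9071 * 100
= 27.9115%

27.9115%


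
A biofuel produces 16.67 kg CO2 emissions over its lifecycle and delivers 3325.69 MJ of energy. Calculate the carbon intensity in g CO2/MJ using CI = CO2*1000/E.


CI = CO2 * 1000 / E
= 16.67 * 1000 / 3325.69
= 5.0125 g CO2/MJ

5.0125 g CO2/MJ


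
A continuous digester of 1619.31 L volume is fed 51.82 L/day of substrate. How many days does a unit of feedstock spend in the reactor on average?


HRT = V / Q
= 1619.31 / 51.82
= 31.2487 days

31.2487 days


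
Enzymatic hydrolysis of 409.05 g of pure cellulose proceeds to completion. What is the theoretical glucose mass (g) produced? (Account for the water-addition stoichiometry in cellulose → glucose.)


glucose = cellulose * 180/162
= 409.05 * 180/162
= 454.5000 g

454.5000 g


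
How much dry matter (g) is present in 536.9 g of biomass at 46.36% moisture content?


Wd = Ww * (1 - MC/100)
= 536.9 * (1 - 46.36/100)
= 287.9932 g

287.9932 g


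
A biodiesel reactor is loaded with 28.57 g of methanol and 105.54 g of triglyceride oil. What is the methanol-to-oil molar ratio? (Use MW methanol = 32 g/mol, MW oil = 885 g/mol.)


Molar ratio = n_MeOH / n_oil = (MeOH/32) / (oil/885) = (MeOH * 885) / (32 * oil)
= (28.57 * 885) / (32 * 105.54)
= 7.4866

7.4866


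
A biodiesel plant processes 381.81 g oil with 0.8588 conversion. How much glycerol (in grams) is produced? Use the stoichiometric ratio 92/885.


glycerol = oil * conv * (92/885)
= 381.81 * 0.8588 * 92 / 885
= 34.0866 g

34.0866 g


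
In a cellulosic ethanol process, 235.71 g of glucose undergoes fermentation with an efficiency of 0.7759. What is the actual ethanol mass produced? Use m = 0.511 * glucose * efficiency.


Actual ethanol: m = 0.511 * 235.71 * 0.7759
m = 93.4555 g

93.4555 g


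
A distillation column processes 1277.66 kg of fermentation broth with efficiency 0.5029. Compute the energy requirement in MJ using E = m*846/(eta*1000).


E = m * 846 / (eta * 1000)
= 1277.66 * 846 / (0.5029 * 1000)
= 2149.3346 MJ

2149.3346 MJ


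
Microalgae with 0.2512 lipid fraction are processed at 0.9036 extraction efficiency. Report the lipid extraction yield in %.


Y = lipid_content * extraction_eff * 100
= 0.2512 * 0.9036 * 100
= 22.6984%

22.6984%


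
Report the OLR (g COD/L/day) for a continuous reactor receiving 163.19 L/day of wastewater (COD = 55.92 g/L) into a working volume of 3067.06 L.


OLR = Q * S / V
= 163.19 * 55.92 / 3067.06
= 2.9754 g/L/day

2.9754 g/L/day


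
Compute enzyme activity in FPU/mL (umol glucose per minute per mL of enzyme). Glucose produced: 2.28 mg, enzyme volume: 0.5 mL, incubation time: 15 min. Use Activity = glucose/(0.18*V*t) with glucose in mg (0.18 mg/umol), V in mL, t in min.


Activity = glucose_mg / (0.18 mg/umol * V_mL * t_min)
= 2.28 / (0.18 * 0.5 * 15)
= 1.6889 FPU/mL

1.6889 FPU/mL


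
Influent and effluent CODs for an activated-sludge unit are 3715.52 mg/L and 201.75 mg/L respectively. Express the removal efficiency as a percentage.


eta = (COD_in - COD_out) / COD_in * 100
= (3715.52 - 201.75) / 3715.52 * 100
= 94.5701%

94.5701%


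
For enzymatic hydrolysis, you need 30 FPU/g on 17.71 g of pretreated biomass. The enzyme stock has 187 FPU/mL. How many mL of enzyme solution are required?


V = dosage * m_sub / activity
V = 30 * 17.71 / 187
V = 2.8412 mL

2.8412 mL


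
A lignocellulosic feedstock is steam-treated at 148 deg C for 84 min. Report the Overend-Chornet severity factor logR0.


logR0 = log10(t * exp((T - 100) / 14.75))
= log10(84 * exp((148 - 100) / 14.75))
= 3.3376

3.3376


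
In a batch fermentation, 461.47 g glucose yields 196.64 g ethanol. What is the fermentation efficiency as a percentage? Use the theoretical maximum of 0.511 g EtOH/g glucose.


Fermentation efficiency = (actual / (0.511 * glucose)) * 100
= (196.64 / (0.511 * 461.47)) * 100
= 83.3888%

83.3888%


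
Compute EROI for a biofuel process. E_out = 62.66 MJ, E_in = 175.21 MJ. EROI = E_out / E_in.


EROI = E_out / E_in
= 62.66 / 175.21
= 0.3576

0.3576


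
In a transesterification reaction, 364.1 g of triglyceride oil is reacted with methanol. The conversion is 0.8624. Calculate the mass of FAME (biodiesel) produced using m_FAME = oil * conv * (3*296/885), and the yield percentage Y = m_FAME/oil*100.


m_FAME = oil * conv * (3 * 296 / 885) = oil * conv * (888/885)
= 364.1 * 0.8624 * 888 / 885
= 315.0642 g
Y = m_FAME / oil * 100 = conv * (888/885) * 100
= 0.8624 * 888 / 885 * 100
= 86.53%

315.0642 g FAME; Y = 86.53%


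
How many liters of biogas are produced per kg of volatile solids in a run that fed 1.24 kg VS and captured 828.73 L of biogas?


Y = V / VS
= 828.73 / 1.24
= 668.3306 L/kg VS

668.3306 L/kg VS


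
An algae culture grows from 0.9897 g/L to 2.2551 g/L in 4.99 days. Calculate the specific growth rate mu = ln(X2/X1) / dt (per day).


mu = ln(X2/X1) / dt
= ln(2.2551/0.9897) / 4.99
= 0.1650 per day

0.1650 per day


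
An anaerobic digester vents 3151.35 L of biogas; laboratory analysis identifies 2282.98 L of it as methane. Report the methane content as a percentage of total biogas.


CH4% = V_CH4 / V_total * 100
= 2282.98 / 3151.35 * 100
= 72.4445%

72.4445%


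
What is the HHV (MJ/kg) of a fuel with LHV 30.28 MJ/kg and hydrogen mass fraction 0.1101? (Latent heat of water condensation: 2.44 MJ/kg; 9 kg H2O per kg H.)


HHV = LHV + H_frac * 9 * 2.44
= 30.28 + 0.1101 * 9 * 2.44
= 32.6978 MJ/kg

32.6978 MJ/kg


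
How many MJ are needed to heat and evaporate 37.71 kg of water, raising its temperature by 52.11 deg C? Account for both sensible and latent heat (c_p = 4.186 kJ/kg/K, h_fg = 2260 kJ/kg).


E = m_water * (4.186 * dT + 2260) / 1000
= 37.71 * (4.186 * 52.11 + 2260) / 1000
= 93.4504 MJ

93.4504 MJ


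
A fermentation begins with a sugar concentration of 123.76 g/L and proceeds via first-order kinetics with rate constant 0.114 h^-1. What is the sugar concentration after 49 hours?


S = S0 * exp(-k * t)
S = 123.76 * exp(-0.114 * 49)
S = 0.4641 g/L

0.4641 g/L


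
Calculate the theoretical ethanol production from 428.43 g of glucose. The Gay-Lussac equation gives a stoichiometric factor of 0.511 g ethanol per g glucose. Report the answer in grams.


Theoretical ethanol yield: m_EtOH = 0.511 * m_glucose
m_EtOH = 0.511 * 428.43 = 218.9277 g

218.9277 g


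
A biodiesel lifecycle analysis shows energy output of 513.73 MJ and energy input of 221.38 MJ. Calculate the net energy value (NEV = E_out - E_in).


NEV = E_out - E_in
= 513.73 - 221.38
= 292.3500 MJ

292.3500 MJ


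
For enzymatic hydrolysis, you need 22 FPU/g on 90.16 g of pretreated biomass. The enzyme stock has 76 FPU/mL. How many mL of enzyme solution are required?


V = dosage * m_sub / activity
V = 22 * 90.16 / 76
V = 26.0989 mL

26.0989 mL


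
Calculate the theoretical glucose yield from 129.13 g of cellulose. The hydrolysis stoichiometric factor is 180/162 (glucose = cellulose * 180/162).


glucose = cellulose * 180/162
= 129.13 * 180/162
= 143.4778 g

143.4778 g


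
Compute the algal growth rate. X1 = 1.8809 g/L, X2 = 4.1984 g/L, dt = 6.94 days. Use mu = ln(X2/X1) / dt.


mu = ln(X2/X1) / dt
= ln(4.1984/1.8809) / 6.94
= 0.1157 per day

0.1157 per day


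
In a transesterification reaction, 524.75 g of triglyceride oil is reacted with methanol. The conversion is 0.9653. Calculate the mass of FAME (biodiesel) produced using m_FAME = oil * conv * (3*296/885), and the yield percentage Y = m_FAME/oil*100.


m_FAME = oil * conv * (3 * 296 / 885) = oil * conv * (888/885)
= 524.75 * 0.9653 * 888 / 885
= 508.2583 g
Y = m_FAME / oil * 100 = conv * (888/885) * 100
= 0.9653 * 888 / 885 * 100
= 96.86%

508.2583 g FAME; Y = 96.86%


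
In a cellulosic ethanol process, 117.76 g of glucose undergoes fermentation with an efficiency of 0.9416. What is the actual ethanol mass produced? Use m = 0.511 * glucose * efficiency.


Actual ethanol: m = 0.511 * 117.76 * 0.9416
m = 56.6611 g

56.6611 g


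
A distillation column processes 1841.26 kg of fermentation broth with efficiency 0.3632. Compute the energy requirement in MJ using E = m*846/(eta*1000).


E = m * 846 / (eta * 1000)
= 1841.26 * 846 / (0.3632 * 1000)
= 4288.8380 MJ

4288.8380 MJ


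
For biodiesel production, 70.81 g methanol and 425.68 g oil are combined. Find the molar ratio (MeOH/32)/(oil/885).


Molar ratio = n_MeOH / n_oil = (MeOH/32) / (oil/885) = (MeOH * 885) / (32 * oil)
= (70.81 * 885) / (32 * 425.68)
= 4.6005

4.6005


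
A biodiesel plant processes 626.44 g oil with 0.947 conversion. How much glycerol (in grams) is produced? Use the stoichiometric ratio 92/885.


glycerol = oil * conv * (92/885)
= 626.44 * 0.947 * 92 / 885
= 61.6700 g

61.6700 g


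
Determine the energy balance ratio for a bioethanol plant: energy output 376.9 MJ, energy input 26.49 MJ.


EROI = E_out / E_in
= 376.9 / 26.49
= 14.2280

14.2280


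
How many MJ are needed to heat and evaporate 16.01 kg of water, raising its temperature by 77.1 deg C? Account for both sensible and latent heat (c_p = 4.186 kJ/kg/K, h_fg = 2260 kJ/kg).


E = m_water * (4.186 * dT + 2260) / 1000
= 16.01 * (4.186 * 77.1 + 2260) / 1000
= 41.3497 MJ

41.3497 MJ


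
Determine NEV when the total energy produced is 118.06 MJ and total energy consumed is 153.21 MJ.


NEV = E_out - E_in
= 118.06 - 153.21
= -35.1500 MJ

-35.1500 MJ


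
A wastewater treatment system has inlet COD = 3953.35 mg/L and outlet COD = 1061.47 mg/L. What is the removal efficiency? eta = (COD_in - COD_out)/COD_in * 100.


eta = (COD_in - COD_out) / COD_in * 100
= (3953.35 - 1061.47) / 3953.35 * 100
= 73.1501%

73.1501%


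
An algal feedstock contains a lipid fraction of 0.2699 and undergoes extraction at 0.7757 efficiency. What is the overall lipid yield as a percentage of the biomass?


Y = lipid_content * extraction_eff * 100
= 0.2699 * 0.7757 * 100
= 20.9361%

20.9361%


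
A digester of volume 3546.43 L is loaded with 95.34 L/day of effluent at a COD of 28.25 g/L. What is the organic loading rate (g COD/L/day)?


OLR = Q * S / V
= 95.34 * 28.25 / 3546.43
= 0.7595 g/L/day

0.7595 g/L/day


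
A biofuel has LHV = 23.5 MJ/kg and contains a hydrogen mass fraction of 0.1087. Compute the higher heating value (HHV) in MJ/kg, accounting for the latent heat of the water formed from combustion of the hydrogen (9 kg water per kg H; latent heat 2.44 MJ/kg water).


HHV = LHV + H_frac * 9 * 2.44
= 23.5 + 0.1087 * 9 * 2.44
= 25.8871 MJ/kg

25.8871 MJ/kg


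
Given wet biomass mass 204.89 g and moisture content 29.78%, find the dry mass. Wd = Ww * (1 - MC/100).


Wd = Ww * (1 - MC/100)
= 204.89 * (1 - 29.78/100)
= 143.8738 g

143.8738 g


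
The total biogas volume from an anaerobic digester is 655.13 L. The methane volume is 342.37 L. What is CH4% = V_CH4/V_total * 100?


CH4% = V_CH4 / V_total * 100
= 342.37 / 655.13 * 100
= 52.2599%

52.2599%


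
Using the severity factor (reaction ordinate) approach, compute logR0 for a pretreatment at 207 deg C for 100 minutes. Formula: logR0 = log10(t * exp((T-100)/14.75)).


logR0 = log10(t * exp((T - 100) / 14.75))
= log10(100 * exp((207 - 100) / 14.75))
= 5.1505

5.1505


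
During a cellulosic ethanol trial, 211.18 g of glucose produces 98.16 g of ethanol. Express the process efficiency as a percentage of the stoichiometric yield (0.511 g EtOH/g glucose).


Fermentation efficiency = (actual / (0.511 * glucose)) * 100
= (98.16 / (0.511 * 211.18)) * 100
= 90.9622%

90.9622%


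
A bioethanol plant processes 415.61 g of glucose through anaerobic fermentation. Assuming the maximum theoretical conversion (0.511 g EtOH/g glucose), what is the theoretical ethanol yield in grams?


Theoretical ethanol yield: m_EtOH = 0.511 * m_glucose
m_EtOH = 0.511 * 415.61 = 212.3767 g

212.3767 g


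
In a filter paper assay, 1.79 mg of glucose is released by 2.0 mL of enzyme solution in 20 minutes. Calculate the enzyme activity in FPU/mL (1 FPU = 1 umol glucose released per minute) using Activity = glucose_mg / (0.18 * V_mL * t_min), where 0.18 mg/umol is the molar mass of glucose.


Activity = glucose_mg / (0.18 mg/umol * V_mL * t_min)
= 1.79 / (0.18 * 2.0 * 20)
= 0.2486 FPU/mL

0.2486 FPU/mL


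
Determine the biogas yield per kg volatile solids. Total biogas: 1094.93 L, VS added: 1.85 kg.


Y = V / VS
= 1094.93 / 1.85
= 591.8541 L/kg VS

591.8541 L/kg VS


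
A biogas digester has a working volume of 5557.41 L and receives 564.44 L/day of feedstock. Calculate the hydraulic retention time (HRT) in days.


HRT = V / Q
= 5557.41 / 564.44
= 9.8459 days

9.8459 days


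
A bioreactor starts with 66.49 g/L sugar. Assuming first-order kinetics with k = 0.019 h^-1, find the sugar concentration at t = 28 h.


S = S0 * exp(-k * t)
S = 66.49 * exp(-0.019 * 28)
S = 39.0581 g/L

39.0581 g/L


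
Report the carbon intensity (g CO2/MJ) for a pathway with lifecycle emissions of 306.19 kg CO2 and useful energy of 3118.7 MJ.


CI = CO2 * 1000 / E
= 306.19 * 1000 / 3118.7
= 98.1787 g CO2/MJ

98.1787 g CO2/MJ


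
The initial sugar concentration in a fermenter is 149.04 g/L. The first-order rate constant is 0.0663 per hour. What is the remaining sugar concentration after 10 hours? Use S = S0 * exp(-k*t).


S = S0 * exp(-k * t)
S = 149.04 * exp(-0.0663 * 10)
S = 76.8008 g/L

76.8008 g/L


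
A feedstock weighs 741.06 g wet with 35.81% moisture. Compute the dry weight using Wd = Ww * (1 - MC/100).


Wd = Ww * (1 - MC/100)
= 741.06 * (1 - 35.81/100)
= 475.6864 g

475.6864 g


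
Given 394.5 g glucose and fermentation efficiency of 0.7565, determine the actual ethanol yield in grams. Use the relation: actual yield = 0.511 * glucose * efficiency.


Actual ethanol: m = 0.511 * 394.5 * 0.7565
m = 152.5025 g

152.5025 g


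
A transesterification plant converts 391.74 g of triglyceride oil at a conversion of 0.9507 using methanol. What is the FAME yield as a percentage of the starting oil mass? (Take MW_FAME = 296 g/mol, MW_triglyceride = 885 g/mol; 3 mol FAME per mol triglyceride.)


m_FAME = oil * conv * (3 * 296 / 885) = oil * conv * (888/885)
= 391.74 * 0.9507 * 888 / 885
= 373.6897 g
Y = m_FAME / oil * 100 = conv * (888/885) * 100
= 0.9507 * 888 / 885 * 100
= 95.39%

95.39%


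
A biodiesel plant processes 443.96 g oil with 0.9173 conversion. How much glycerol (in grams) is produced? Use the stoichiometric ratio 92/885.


glycerol = oil * conv * (92/885)
= 443.96 * 0.9173 * 92 / 885
= 42.3350 g

42.3350 g


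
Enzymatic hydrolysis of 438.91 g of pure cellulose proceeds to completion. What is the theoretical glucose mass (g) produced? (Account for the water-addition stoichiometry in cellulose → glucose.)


glucose = cellulose * 180/162
= 438.91 * 180/162
= 487.6778 g

487.6778 g


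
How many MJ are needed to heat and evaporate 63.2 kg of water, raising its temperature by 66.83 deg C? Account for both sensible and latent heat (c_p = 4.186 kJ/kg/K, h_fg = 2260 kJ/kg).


E = m_water * (4.186 * dT + 2260) / 1000
= 63.2 * (4.186 * 66.83 + 2260) / 1000
= 160.5122 MJ

160.5122 MJ


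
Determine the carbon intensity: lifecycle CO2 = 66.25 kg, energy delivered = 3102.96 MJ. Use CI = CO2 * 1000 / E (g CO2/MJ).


CI = CO2 * 1000 / E
= 66.25 * 1000 / 3102.96
= 21.3506 g CO2/MJ

21.3506 g CO2/MJ


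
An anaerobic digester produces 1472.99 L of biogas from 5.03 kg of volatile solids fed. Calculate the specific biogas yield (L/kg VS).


Y = V / VS
= 1472.99 / 5.03
= 292.8410 L/kg VS

292.8410 L/kg VS


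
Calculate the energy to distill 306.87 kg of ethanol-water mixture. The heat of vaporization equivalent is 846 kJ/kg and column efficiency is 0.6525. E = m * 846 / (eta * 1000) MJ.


E = m * 846 / (eta * 1000)
= 306.87 * 846 / (0.6525 * 1000)
= 397.8728 MJ

397.8728 MJ


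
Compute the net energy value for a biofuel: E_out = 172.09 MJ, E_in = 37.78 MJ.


NEV = E_out - E_in
= 172.09 - 37.78
= 134.3100 MJ

134.3100 MJ


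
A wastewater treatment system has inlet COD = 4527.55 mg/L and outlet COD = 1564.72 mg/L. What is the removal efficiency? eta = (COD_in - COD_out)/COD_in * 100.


eta = (COD_in - COD_out) / COD_in * 100
= (4527.55 - 1564.72) / 4527.55 * 100
= 65.4400%

65.4400%


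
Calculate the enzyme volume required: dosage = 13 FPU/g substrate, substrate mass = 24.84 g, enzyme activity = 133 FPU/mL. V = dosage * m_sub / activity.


V = dosage * m_sub / activity
V = 13 * 24.84 / 133
V = 2.4280 mL

2.4280 mL


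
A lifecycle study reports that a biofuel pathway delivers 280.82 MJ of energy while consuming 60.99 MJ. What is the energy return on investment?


EROI = E_out / E_in
= 280.82 / 60.99
= 4.6044

4.6044


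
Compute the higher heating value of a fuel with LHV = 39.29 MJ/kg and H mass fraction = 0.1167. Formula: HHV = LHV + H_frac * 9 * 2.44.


HHV = LHV + H_frac * 9 * 2.44
= 39.29 + 0.1167 * 9 * 2.44
= 41.8527 MJ/kg

41.8527 MJ/kg


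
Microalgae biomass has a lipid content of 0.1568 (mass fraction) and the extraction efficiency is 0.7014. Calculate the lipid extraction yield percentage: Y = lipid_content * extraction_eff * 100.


Y = lipid_content * extraction_eff * 100
= 0.1568 * 0.7014 * 100
= 10.9980%

10.9980%


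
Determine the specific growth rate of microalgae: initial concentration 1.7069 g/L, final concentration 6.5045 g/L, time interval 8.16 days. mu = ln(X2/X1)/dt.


mu = ln(X2/X1) / dt
= ln(6.5045/1.7069) / 8.16
= 0.1639 per day

0.1639 per day


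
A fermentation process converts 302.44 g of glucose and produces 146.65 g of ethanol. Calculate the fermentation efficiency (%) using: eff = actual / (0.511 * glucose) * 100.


Fermentation efficiency = (actual / (0.511 * glucose)) * 100
= (146.65 / (0.511 * 302.44)) * 100
= 94.8903%

94.8903%


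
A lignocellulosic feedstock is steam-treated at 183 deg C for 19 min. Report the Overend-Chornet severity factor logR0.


logR0 = log10(t * exp((T - 100) / 14.75))
= log10(19 * exp((183 - 100) / 14.75))
= 3.7226

3.7226


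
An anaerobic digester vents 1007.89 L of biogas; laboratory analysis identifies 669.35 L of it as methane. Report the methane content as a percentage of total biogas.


CH4% = V_CH4 / V_total * 100
= 669.35 / 1007.89 * 100
= 66.4110%

66.4110%


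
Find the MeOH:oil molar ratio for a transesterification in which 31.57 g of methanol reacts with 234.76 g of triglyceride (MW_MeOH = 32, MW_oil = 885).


Molar ratio = n_MeOH / n_oil = (MeOH/32) / (oil/885) = (MeOH * 885) / (32 * oil)
= (31.57 * 885) / (32 * 234.76)
= 3.7192

3.7192


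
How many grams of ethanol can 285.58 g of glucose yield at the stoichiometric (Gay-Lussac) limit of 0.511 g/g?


Theoretical ethanol yield: m_EtOH = 0.511 * m_glucose
m_EtOH = 0.511 * 285.58 = 145.9314 g

145.9314 g


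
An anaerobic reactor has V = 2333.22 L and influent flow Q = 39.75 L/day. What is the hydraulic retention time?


HRT = V / Q
= 2333.22 / 39.75
= 58.6974 days

58.6974 days


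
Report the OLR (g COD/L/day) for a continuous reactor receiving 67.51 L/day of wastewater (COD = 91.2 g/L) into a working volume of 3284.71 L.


OLR = Q * S / V
= 67.51 * 91.2 / 3284.71
= 1.8744 g/L/day

1.8744 g/L/day


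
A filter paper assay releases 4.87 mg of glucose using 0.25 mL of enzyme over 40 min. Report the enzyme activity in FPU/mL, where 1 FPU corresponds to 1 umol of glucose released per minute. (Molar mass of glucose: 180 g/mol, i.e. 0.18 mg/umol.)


Activity = glucose_mg / (0.18 mg/umol * V_mL * t_min)
= 4.87 / (0.18 * 0.25 * 40)
= 2.7056 FPU/mL

2.7056 FPU/mL


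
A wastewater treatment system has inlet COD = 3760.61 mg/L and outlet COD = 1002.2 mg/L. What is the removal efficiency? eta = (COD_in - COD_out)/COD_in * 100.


eta = (COD_in - COD_out) / COD_in * 100
= (3760.61 - 1002.2) / 3760.61 * 100
= 73.3501%

73.3501%


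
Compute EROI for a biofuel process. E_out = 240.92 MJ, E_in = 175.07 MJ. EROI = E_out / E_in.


EROI = E_out / E_in
= 240.92 / 175.07
= 1.3761

1.3761


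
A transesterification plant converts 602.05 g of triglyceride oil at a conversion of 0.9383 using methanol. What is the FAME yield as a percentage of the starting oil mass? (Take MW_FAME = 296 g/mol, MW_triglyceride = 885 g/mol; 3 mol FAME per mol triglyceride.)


m_FAME = oil * conv * (3 * 296 / 885) = oil * conv * (888/885)
= 602.05 * 0.9383 * 888 / 885
= 566.8184 g
Y = m_FAME / oil * 100 = conv * (888/885) * 100
= 0.9383 * 888 / 885 * 100
= 94.15%

94.15%


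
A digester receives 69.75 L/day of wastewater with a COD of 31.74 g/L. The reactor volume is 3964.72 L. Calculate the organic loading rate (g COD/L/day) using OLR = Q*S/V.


OLR = Q * S / V
= 69.75 * 31.74 / 3964.72
= 0.5584 g/L/day

0.5584 g/L/day


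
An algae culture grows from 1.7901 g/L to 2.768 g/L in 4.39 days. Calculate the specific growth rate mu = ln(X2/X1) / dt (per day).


mu = ln(X2/X1) / dt
= ln(2.768/1.7901) / 4.39
= 0.0993 per day

0.0993 per day


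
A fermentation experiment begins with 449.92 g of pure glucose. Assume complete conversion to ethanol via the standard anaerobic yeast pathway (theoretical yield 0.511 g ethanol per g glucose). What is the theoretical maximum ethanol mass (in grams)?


Theoretical ethanol yield: m_EtOH = 0.511 * m_glucose
m_EtOH = 0.511 * 449.92 = 229.9091 g

229.9091 g


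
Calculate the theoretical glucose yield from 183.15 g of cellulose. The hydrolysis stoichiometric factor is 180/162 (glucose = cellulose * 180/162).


glucose = cellulose * 180/162
= 183.15 * 180/162
= 203.5000 g

203.5000 g


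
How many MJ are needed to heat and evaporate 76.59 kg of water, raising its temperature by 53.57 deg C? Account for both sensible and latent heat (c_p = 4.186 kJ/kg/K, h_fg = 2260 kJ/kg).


E = m_water * (4.186 * dT + 2260) / 1000
= 76.59 * (4.186 * 53.57 + 2260) / 1000
= 190.2682 MJ

190.2682 MJ


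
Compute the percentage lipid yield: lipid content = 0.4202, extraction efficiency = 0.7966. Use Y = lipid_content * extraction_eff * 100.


Y = lipid_content * extraction_eff * 100
= 0.4202 * 0.7966 * 100
= 33.4731%

33.4731%


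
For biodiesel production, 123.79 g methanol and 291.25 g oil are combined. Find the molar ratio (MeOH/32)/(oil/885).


Molar ratio = n_MeOH / n_oil = (MeOH/32) / (oil/885) = (MeOH * 885) / (32 * oil)
= (123.79 * 885) / (32 * 291.25)
= 11.7547

11.7547


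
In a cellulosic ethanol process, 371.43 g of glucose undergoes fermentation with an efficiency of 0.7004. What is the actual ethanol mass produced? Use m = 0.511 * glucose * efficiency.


Actual ethanol: m = 0.511 * 371.43 * 0.7004
m = 132.9364 g

132.9364 g


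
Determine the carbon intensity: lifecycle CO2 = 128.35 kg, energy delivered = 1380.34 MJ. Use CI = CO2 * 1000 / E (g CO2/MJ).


CI = CO2 * 1000 / E
= 128.35 * 1000 / 1380.34
= 92.9843 g CO2/MJ

92.9843 g CO2/MJ


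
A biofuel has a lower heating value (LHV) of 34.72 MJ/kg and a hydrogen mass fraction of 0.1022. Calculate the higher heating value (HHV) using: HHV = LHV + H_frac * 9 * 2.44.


HHV = LHV + H_frac * 9 * 2.44
= 34.72 + 0.1022 * 9 * 2.44
= 36.9643 MJ/kg

36.9643 MJ/kg


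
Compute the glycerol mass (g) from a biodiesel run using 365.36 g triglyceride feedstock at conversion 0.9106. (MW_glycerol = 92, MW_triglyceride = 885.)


glycerol = oil * conv * (92/885)
= 365.36 * 0.9106 * 92 / 885
= 34.5854 g

34.5854 g


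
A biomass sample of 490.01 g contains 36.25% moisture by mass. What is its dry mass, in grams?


Wd = Ww * (1 - MC/100)
= 490.01 * (1 - 36.25/100)
= 312.3814 g

312.3814 g


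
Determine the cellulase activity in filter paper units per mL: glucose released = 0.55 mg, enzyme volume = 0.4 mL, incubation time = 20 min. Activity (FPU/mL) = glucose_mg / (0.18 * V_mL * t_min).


Activity = glucose_mg / (0.18 mg/umol * V_mL * t_min)
= 0.55 / (0.18 * 0.4 * 20)
= 0.3819 FPU/mL

0.3819 FPU/mL


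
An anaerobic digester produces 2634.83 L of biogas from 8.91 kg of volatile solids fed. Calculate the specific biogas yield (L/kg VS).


Y = V / VS
= 2634.83 / 8.91
= 295.7160 L/kg VS

295.7160 L/kg VS


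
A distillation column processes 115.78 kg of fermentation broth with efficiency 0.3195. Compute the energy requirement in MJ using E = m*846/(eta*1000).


E = m * 846 / (eta * 1000)
= 115.78 * 846 / (0.3195 * 1000)
= 306.5724 MJ

306.5724 MJ


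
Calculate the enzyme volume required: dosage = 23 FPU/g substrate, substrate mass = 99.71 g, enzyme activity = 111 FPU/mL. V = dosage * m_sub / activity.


V = dosage * m_sub / activity
V = 23 * 99.71 / 111
V = 20.6606 mL

20.6606 mL


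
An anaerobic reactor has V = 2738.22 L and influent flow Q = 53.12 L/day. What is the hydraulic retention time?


HRT = V / Q
= 2738.22 / 53.12
= 51.5478 days

51.5478 days


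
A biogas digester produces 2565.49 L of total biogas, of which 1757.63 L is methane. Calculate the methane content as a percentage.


CH4% = V_CH4 / V_total * 100
= 1757.63 / 2565.49 * 100
= 68.5105%

68.5105%


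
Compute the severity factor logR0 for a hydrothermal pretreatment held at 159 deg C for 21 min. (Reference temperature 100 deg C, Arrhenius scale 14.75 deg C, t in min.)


logR0 = log10(t * exp((T - 100) / 14.75))
= log10(21 * exp((159 - 100) / 14.75))
= 3.0594

3.0594


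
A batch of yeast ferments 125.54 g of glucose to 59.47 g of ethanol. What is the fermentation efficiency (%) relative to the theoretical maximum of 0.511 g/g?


Fermentation efficiency = (actual / (0.511 * glucose)) * 100
= (59.47 / (0.511 * 125.54)) * 100
= 92.7032%

92.7032%


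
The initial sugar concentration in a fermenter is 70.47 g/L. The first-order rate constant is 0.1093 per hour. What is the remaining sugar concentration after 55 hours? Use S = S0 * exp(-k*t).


S = S0 * exp(-k * t)
S = 70.47 * exp(-0.1093 * 55)
S = 0.1727 g/L

0.1727 g/L


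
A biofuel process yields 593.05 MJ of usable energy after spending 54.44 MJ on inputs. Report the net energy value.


NEV = E_out - E_in
= 593.05 - 54.44
= 538.6100 MJ

538.6100 MJ


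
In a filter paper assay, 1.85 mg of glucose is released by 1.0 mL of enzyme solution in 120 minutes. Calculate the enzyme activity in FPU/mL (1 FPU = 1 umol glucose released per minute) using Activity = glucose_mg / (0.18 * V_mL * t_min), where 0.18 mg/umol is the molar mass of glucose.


Activity = glucose_mg / (0.18 mg/umol * V_mL * t_min)
= 1.85 / (0.18 * 1.0 * 120)
= 0.0856 FPU/mL

0.0856 FPU/mL


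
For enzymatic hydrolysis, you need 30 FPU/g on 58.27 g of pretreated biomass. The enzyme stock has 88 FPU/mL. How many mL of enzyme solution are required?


V = dosage * m_sub / activity
V = 30 * 58.27 / 88
V = 19.8648 mL

19.8648 mL


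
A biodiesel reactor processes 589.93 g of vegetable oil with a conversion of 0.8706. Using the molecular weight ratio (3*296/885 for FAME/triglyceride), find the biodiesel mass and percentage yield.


m_FAME = oil * conv * (3 * 296 / 885) = oil * conv * (888/885)
= 589.93 * 0.8706 * 888 / 885
= 515.3341 g
Y = m_FAME / oil * 100 = conv * (888/885) * 100
= 0.8706 * 888 / 885 * 100
= 87.36%

515.3341 g FAME; Y = 87.36%


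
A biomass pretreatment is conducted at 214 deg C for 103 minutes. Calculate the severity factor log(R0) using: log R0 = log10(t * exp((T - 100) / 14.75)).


logR0 = log10(t * exp((T - 100) / 14.75))
= log10(103 * exp((214 - 100) / 14.75))
= 5.3694

5.3694


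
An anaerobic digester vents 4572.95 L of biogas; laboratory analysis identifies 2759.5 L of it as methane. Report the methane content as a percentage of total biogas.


CH4% = V_CH4 / V_total * 100
= 2759.5 / 4572.95 * 100
= 60.3440%

60.3440%


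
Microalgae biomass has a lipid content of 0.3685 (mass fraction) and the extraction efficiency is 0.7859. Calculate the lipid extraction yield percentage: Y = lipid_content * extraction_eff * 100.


Y = lipid_content * extraction_eff * 100
= 0.3685 * 0.7859 * 100
= 28.9604%

28.9604%


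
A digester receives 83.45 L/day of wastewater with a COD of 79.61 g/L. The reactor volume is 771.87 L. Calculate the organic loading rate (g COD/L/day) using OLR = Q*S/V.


OLR = Q * S / V
= 83.45 * 79.61 / 771.87
= 8.6070 g/L/day

8.6070 g/L/day


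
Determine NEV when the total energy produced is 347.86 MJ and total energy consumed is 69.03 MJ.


NEV = E_out - E_in
= 347.86 - 69.03
= 278.8300 MJ

278.8300 MJ


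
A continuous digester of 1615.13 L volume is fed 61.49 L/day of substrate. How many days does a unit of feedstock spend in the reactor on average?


HRT = V / Q
= 1615.13 / 61.49
= 26.2665 days

26.2665 days


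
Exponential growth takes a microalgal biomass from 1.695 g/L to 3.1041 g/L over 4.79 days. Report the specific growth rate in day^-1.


mu = ln(X2/X1) / dt
= ln(3.1041/1.695) / 4.79
= 0.1263 per day

0.1263 per day


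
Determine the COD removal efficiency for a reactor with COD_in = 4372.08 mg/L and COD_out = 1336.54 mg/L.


eta = (COD_in - COD_out) / COD_in * 100
= (4372.08 - 1336.54) / 4372.08 * 100
= 69.4301%

69.4301%


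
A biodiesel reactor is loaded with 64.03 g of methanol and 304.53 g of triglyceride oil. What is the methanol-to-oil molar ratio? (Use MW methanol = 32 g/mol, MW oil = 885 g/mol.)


Molar ratio = n_MeOH / n_oil = (MeOH/32) / (oil/885) = (MeOH * 885) / (32 * oil)
= (64.03 * 885) / (32 * 304.53)
= 5.8150

5.8150


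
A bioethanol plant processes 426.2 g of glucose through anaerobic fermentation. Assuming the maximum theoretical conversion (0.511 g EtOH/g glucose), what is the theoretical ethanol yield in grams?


Theoretical ethanol yield: m_EtOH = 0.511 * m_glucose
m_EtOH = 0.511 * 426.2 = 217.7882 g

217.7882 g


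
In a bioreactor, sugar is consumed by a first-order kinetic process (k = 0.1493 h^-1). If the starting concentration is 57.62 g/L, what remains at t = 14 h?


S = S0 * exp(-k * t)
S = 57.62 * exp(-0.1493 * 14)
S = 7.1254 g/L

7.1254 g/L


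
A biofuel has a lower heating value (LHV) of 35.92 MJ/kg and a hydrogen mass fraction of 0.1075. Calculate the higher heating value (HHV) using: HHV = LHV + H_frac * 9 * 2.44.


HHV = LHV + H_frac * 9 * 2.44
= 35.92 + 0.1075 * 9 * 2.44
= 38.2807 MJ/kg

38.2807 MJ/kg


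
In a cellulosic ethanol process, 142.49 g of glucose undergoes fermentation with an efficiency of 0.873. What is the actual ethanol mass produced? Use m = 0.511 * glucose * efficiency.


Actual ethanol: m = 0.511 * 142.49 * 0.873
m = 63.5652 g

63.5652 g


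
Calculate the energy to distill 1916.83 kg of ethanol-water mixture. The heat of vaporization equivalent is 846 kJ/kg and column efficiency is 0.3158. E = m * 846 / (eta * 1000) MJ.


E = m * 846 / (eta * 1000)
= 1916.83 * 846 / (0.3158 * 1000)
= 5135.0164 MJ

5135.0164 MJ


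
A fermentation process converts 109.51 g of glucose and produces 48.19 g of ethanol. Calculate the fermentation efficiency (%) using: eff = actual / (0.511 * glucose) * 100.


Fermentation efficiency = (actual / (0.511 * glucose)) * 100
= (48.19 / (0.511 * 109.51)) * 100
= 86.1157%

86.1157%


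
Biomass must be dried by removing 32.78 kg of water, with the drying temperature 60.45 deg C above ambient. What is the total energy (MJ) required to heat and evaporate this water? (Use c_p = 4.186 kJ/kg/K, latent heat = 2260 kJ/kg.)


E = m_water * (4.186 * dT + 2260) / 1000
= 32.78 * (4.186 * 60.45 + 2260) / 1000
= 82.3776 MJ

82.3776 MJ


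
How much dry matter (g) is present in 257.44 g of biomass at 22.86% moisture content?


Wd = Ww * (1 - MC/100)
= 257.44 * (1 - 22.86/100)
= 198.5892 g

198.5892 g


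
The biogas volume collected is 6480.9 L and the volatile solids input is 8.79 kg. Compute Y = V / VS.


Y = V / VS
= 6480.9 / 8.79
= 737.3038 L/kg VS

737.3038 L/kg VS


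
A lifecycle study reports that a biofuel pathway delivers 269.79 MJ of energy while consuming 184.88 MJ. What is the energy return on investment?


EROI = E_out / E_in
= 269.79 / 184.88
= 1.4593

1.4593


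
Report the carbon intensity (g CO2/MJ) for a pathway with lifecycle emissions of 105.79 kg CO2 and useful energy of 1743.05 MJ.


CI = CO2 * 1000 / E
= 105.79 * 1000 / 1743.05
= 60.6925 g CO2/MJ

60.6925 g CO2/MJ


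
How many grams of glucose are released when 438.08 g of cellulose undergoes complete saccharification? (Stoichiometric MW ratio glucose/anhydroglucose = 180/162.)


glucose = cellulose * 180/162
= 438.08 * 180/162
= 486.7556 g

486.7556 g


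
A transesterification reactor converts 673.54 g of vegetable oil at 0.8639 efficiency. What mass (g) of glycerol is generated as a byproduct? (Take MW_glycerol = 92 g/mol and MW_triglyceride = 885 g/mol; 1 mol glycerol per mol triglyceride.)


glycerol = oil * conv * (92/885)
= 673.54 * 0.8639 * 92 / 885
= 60.4883 g

60.4883 g


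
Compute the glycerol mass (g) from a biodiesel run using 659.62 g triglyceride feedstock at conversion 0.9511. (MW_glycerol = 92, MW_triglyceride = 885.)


glycerol = oil * conv * (92/885)
= 659.62 * 0.9511 * 92 / 885
= 65.2176 g

65.2176 g


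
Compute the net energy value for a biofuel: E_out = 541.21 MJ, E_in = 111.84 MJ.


NEV = E_out - E_in
= 541.21 - 111.84
= 429.3700 MJ

429.3700 MJ


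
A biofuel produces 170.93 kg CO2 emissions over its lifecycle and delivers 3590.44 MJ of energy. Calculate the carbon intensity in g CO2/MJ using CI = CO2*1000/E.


CI = CO2 * 1000 / E
= 170.93 * 1000 / 3590.44
= 47.6070 g CO2/MJ

47.6070 g CO2/MJ


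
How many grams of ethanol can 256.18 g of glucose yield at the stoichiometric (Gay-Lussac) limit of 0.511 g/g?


Theoretical ethanol yield: m_EtOH = 0.511 * m_glucose
m_EtOH = 0.511 * 256.18 = 130.9080 g

130.9080 g


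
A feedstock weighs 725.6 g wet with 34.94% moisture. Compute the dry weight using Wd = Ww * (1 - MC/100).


Wd = Ww * (1 - MC/100)
= 725.6 * (1 - 34.94/100)
= 472.0754 g

472.0754 g


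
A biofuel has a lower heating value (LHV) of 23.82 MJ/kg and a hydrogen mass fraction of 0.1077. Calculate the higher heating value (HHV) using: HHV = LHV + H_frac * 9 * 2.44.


HHV = LHV + H_frac * 9 * 2.44
= 23.82 + 0.1077 * 9 * 2.44
= 26.1851 MJ/kg

26.1851 MJ/kg


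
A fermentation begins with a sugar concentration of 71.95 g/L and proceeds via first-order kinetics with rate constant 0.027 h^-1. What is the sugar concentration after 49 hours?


S = S0 * exp(-k * t)
S = 71.95 * exp(-0.027 * 49)
S = 19.1628 g/L

19.1628 g/L


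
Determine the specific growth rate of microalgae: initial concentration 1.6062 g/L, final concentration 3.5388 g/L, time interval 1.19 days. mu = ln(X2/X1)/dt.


mu = ln(X2/X1) / dt
= ln(3.5388/1.6062) / 1.19
= 0.6638 per day

0.6638 per day


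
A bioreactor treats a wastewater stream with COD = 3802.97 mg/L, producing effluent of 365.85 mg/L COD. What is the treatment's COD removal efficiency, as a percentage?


eta = (COD_in - COD_out) / COD_in * 100
= (3802.97 - 365.85) / 3802.97 * 100
= 90.3799%

90.3799%


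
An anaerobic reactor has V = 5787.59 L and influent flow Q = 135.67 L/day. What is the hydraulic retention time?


HRT = V / Q
= 5787.59 / 135.67
= 42.6593 days

42.6593 days


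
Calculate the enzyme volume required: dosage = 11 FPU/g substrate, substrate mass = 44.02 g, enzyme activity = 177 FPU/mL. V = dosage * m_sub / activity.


V = dosage * m_sub / activity
V = 11 * 44.02 / 177
V = 2.7357 mL

2.7357 mL


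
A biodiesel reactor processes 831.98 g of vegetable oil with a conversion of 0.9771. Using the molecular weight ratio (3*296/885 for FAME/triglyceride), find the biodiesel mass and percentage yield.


m_FAME = oil * conv * (3 * 296 / 885) = oil * conv * (888/885)
= 831.98 * 0.9771 * 888 / 885
= 815.6833 g
Y = m_FAME / oil * 100 = conv * (888/885) * 100
= 0.9771 * 888 / 885 * 100
= 98.04%

815.6833 g FAME; Y = 98.04%


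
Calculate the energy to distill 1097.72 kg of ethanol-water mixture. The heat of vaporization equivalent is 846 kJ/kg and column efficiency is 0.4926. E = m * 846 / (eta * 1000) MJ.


E = m * 846 / (eta * 1000)
= 1097.72 * 846 / (0.4926 * 1000)
= 1885.2438 MJ

1885.2438 MJ


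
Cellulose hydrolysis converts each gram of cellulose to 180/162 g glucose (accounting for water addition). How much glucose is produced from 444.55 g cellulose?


glucose = cellulose * 180/162
= 444.55 * 180/162
= 493.9444 g

493.9444 g


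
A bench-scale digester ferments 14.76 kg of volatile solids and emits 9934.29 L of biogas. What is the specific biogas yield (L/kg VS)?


Y = V / VS
= 9934.29 / 14.76
= 673.0549 L/kg VS

673.0549 L/kg VS


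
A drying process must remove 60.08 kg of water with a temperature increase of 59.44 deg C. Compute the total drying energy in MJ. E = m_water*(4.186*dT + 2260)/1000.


E = m_water * (4.186 * dT + 2260) / 1000
= 60.08 * (4.186 * 59.44 + 2260) / 1000
= 150.7297 MJ

150.7297 MJ


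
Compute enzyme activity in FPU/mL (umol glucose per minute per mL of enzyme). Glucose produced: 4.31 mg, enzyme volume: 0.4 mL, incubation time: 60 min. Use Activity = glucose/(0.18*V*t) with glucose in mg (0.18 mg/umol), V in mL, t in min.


Activity = glucose_mg / (0.18 mg/umol * V_mL * t_min)
= 4.31 / (0.18 * 0.4 * 60)
= 0.9977 FPU/mL

0.9977 FPU/mL
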